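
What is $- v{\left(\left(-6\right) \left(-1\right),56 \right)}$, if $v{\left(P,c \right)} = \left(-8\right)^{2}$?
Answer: $-64$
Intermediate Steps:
$v{\left(P,c \right)} = 64$
$- v{\left(\left(-6\right) \left(-1\right),56 \right)} = \left(-1\right) 64 = -64$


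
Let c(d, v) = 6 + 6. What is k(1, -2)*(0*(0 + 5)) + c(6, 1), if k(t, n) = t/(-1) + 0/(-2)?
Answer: 12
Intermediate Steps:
c(d, v) = 12
k(t, n) = -t (k(t, n) = t*(-1) + 0*(-½) = -t + 0 = -t)
k(1, -2)*(0*(0 + 5)) + c(6, 1) = (-1*1)*(0*(0 + 5)) + 12 = -0*5 + 12 = -1*0 + 12 = 0 + 12 = 12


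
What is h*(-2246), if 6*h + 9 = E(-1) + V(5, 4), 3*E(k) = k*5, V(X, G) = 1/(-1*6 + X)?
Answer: 39305/9 ≈ 4367.2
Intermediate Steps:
V(X, G) = 1/(-6 + X)
E(k) = 5*k/3 (E(k) = (k*5)/3 = (5*k)/3 = 5*k/3)
h = -35/18 (h = -3/2 + ((5/3)*(-1) + 1/(-6 + 5))/6 = -3/2 + (-5/3 + 1/(-1))/6 = -3/2 + (-5/3 - 1)/6 = -3/2 + (⅙)*(-8/3) = -3/2 - 4/9 = -35/18 ≈ -1.9444)
h*(-2246) = -35/18*(-2246) = 39305/9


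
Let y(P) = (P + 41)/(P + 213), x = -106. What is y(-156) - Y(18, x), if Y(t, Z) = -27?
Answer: 1424/57 ≈ 24.982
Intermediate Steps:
y(P) = (41 + P)/(213 + P)
y(-156) - Y(18, x) = (41 - 156)/(213 - 156) - 1*(-27) = -115/57 + 27 = 1424/57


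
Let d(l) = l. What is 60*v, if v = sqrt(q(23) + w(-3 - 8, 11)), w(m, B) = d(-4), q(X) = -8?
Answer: 120*I*sqrt(3) ≈ 207.85*I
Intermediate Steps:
w(m, B) = -4
v = 2*I*sqrt(3) (v = sqrt(-8 - 4) = sqrt(-12) = 2*I*sqrt(3) ≈ 3.4641*I)
60*v = 60*(2*I*sqrt(3)) = 120*I*sqrt(3)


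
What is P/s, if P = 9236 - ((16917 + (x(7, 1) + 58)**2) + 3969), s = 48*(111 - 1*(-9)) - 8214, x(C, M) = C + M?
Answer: 8003/1227 ≈ 6.5224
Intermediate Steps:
s = -2454 (s = 48*(111 + 9) - 8214 = 48*120 - 8214 = 5760 - 8214 = -2454)
P = -16006 (P = 9236 - ((16917 + ((7 + 1) + 58)**2) + 3969) = 9236 - ((16917 + (8 + 58)**2) + 3969) = 9236 - ((16917 + 66**2) + 3969) = 9236 - ((16917 + 4356) + 3969) = 9236 - (21273 + 3969) = 9236 - 1*25242 = 9236 - 25242 = -16006)
P/s = -16006/(-2454) = -16006*(-1/2454) = 8003/1227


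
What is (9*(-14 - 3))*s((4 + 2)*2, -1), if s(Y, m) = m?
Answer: 153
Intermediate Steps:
(9*(-14 - 3))*s((4 + 2)*2, -1) = (9*(-14 - 3))*(-1) = (9*(-17))*(-1) = -153*(-1) = 153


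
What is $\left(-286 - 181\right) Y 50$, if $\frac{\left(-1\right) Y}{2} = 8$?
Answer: $373600$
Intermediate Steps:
$Y = -16$ ($Y = \left(-2\right) 8 = -16$)
$\left(-286 - 181\right) Y 50 = \left(-286 - 181\right) \left(\left(-16\right) 50\right) = \left(-467\right) \left(-800\right) = 373600$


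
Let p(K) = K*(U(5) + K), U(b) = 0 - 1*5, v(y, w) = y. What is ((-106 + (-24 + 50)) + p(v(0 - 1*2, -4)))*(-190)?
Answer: 12540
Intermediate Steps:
U(b) = -5 (U(b) = 0 - 5 = -5)
p(K) = K*(-5 + K)
((-106 + (-24 + 50)) + p(v(0 - 1*2, -4)))*(-190) = ((-106 + (-24 + 50)) + (0 - 1*2)*(-5 + (0 - 1*2)))*(-190) = ((-106 + 26) + (0 - 2)*(-5 + (0 - 2)))*(-190) = (-80 - 2*(-5 - 2))*(-190) = (-80 - 2*(-7))*(-190) = (-80 + 14)*(-190) = -66*(-190) = 12540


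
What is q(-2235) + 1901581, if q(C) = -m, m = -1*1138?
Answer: 1902719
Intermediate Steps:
m = -1138
q(C) = 1138 (q(C) = -1*(-1138) = 1138)
q(-2235) + 1901581 = 1138 + 1901581 = 1902719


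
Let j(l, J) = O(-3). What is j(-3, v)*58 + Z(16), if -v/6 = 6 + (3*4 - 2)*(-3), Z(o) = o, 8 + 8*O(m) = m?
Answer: -255/4 ≈ -63.750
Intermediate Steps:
O(m) = -1 + m/8
v = 144 (v = -6*(6 + (3*4 - 2)*(-3)) = -6*(6 + (12 - 2)*(-3)) = -6*(6 + 10*(-3)) = -6*(6 - 30) = -6*(-24) = 144)
j(l, J) = -11/8 (j(l, J) = -1 + (⅛)*(-3) = -1 - 3/8 = -11/8)
j(-3, v)*58 + Z(16) = -11/8*58 + 16 = -319/4 + 16 = -255/4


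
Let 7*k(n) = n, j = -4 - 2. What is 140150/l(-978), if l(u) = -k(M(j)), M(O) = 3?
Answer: -981050/3 ≈ -3.2702e+5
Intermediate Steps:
j = -6
k(n) = n/7
l(u) = -3/7
140150/l(-978) = 140150/(-3/7) = 140150*(-7/3) = -981050/3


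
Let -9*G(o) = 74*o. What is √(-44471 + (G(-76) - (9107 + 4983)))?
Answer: 5*I*√20857/3 ≈ 240.7*I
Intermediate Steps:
G(o) = -74*o/9
√(-44471 + (G(-76) - (9107 + 4983))) = √(-44471 + (-74/9*(-76) - (9107 + 4983))) = √(-44471 + (5624/9 - 1*14090)) = √(-44471 + (5624/9 - 14090)) = √(-44471 - 121186/9) = √(-521425/9) = 5*I*√20857/3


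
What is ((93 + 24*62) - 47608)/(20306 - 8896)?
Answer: -46027/11410 ≈ -4.0339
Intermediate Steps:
((93 + 24*62) - 47608)/(20306 - 8896) = ((93 + 1488) - 47608)/11410 = (1581 - 47608)*(1/11410) = -46027*1/11410 = -46027/11410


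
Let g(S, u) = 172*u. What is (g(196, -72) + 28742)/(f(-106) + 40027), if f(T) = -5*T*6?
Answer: 16358/43207 ≈ 0.37860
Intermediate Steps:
f(T) = -30*T
(g(196, -72) + 28742)/(f(-106) + 40027) = (172*(-72) + 28742)/(-30*(-106) + 40027) = (-12384 + 28742)/(3180 + 40027) = 16358/43207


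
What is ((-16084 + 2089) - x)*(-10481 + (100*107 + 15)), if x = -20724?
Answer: 1574586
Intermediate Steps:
((-16084 + 2089) - x)*(-10481 + (100*107 + 15)) = ((-16084 + 2089) - 1*(-20724))*(-10481 + (100*107 + 15)) = (-13995 + 20724)*(-10481 + (10700 + 15)) = 6729*(-10481 + 10715) = 6729*234 = 1574586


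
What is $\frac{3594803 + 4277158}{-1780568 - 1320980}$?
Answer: $- \frac{7871961}{3101548} \approx -2.5381$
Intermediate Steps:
$\frac{3594803 + 4277158}{-1780568 - 1320980} = \frac{7871961}{-3101548} = 7871961 \left(- \frac{1}{3101548}\right) = - \frac{7871961}{3101548}$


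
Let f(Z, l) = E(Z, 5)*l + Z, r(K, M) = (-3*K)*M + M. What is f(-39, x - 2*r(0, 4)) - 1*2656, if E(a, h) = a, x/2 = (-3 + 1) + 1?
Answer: -2305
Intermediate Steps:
x = -2 (x = 2*((-3 + 1) + 1) = 2*(-2 + 1) = 2*(-1) = -2)
r(K, M) = M - 3*K*M (r(K, M) = -3*K*M + M = M - 3*K*M)
f(Z, l) = Z + Z*l (f(Z, l) = Z*l + Z = Z + Z*l)
f(-39, x - 2*r(0, 4)) - 1*2656 = -39*(1 + (-2 - 8*(1 - 3*0))) - 1*2656 = -39*(1 + (-2 - 8*(1 + 0))) - 2656 = -39*(1 + (-2 - 8)) - 2656 = -39*(1 - 10) - 2656 = -39*(-9) - 2656 = 351 - 2656 = -2305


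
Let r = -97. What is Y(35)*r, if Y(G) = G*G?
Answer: -118825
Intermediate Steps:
Y(G) = G²
Y(35)*r = 35²*(-97) = 1225*(-97) = -118825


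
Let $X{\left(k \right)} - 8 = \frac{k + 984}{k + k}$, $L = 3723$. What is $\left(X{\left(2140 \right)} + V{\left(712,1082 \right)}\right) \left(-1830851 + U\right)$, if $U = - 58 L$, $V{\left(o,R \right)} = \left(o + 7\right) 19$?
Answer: $- \frac{5987505599127}{214} \approx -2.7979 \cdot 10^{10}$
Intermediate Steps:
$V{\left(o,R \right)} = 133 + 19 o$ ($V{\left(o,R \right)} = \left(7 + o\right) 19 = 133 + 19 o$)
$U = -215934$ ($U = \left(-58\right) 3723 = -215934$)
$X{\left(k \right)} = 8 + \frac{984 + k}{2 k}$ ($X{\left(k \right)} = 8 + \frac{k + 984}{k + k} = 8 + \frac{984 + k}{2 k}$)
$\left(X{\left(2140 \right)} + V{\left(712,1082 \right)}\right) \left(-1830851 + U\right) = \left(\left(\frac{17}{2} + \frac{492}{2140}\right) + \left(133 + 19 \cdot 712\right)\right) \left(-1830851 - 215934\right) = \left(\left(\frac{17}{2} + 492 \cdot \frac{1}{2140}\right) + \left(133 + 13528\right)\right) \left(-2046785\right) = \left(\left(\frac{17}{2} + \frac{123}{535}\right) + 13661\right) \left(-2046785\right) = \left(\frac{9341}{1070} + 13661\right) \left(-2046785\right) = \frac{14626611}{1070} \left(-2046785\right) = - \frac{5987505599127}{214}$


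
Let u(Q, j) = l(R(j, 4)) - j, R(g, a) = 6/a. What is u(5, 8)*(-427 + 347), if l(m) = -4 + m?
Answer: 840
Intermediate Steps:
u(Q, j) = -5/2 - j (u(Q, j) = (-4 + 6/4) - j = (-4 + 6*(1/4)) - j = (-4 + 3/2) - j = -5/2 - j)
u(5, 8)*(-427 + 347) = (-5/2 - 1*8)*(-427 + 347) = (-5/2 - 8)*(-80) = -21/2*(-80) = 840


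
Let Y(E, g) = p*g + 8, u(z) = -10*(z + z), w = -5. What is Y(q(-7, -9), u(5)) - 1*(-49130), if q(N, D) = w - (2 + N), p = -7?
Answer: 49838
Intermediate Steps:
u(z) = -20*z
q(N, D) = -7 - N (q(N, D) = -5 - (2 + N) = -5 + (-2 - N) = -7 - N)
Y(E, g) = 8 - 7*g (Y(E, g) = -7*g + 8 = 8 - 7*g)
Y(q(-7, -9), u(5)) - 1*(-49130) = (8 - (-140)*5) - 1*(-49130) = (8 - 7*(-100)) + 49130 = (8 + 700) + 49130 = 708 + 49130 = 49838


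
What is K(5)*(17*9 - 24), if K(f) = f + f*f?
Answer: 3870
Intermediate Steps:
K(f) = f + f**2
K(5)*(17*9 - 24) = (5*(1 + 5))*(17*9 - 24) = (5*6)*(153 - 24) = 30*129 = 3870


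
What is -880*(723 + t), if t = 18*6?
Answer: -731280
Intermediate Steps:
t = 108
-880*(723 + t) = -880*(723 + 108) = -880*831 = -731280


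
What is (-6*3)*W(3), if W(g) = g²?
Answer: -162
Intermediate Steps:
(-6*3)*W(3) = -6*3*3² = -18*9 = -162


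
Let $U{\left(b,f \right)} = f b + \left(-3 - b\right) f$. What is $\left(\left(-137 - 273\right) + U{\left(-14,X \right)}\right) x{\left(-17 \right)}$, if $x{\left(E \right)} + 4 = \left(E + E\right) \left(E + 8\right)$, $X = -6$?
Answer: $-118384$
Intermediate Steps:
$U{\left(b,f \right)} = b f + f \left(-3 - b\right)$
$x{\left(E \right)} = -4 + 2 E \left(8 + E\right)$ ($x{\left(E \right)} = -4 + \left(E + E\right) \left(E + 8\right) = -4 + 2 E \left(8 + E\right)$)
$\left(\left(-137 - 273\right) + U{\left(-14,X \right)}\right) x{\left(-17 \right)} = \left(\left(-137 - 273\right) - -18\right) \left(-4 + 2 \left(-17\right)^{2} + 16 \left(-17\right)\right) = \left(-410 + 18\right) \left(-4 + 2 \cdot 289 - 272\right) = - 392 \left(-4 + 578 - 272\right) = \left(-392\right) 302 = -118384$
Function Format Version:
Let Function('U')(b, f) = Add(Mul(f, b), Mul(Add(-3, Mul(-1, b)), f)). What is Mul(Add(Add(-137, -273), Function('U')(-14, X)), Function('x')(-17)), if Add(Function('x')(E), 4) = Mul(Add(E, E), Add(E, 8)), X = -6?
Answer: -118384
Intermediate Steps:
Function('U')(b, f) = Add(Mul(b, f), Mul(f, Add(-3, Mul(-1, b))))
Function('x')(E) = Add(-4, Mul(2, E, Add(8, E))) (Function('x')(E) = Add(-4, Mul(Add(E, E), Add(E, 8))) = Add(-4, Mul(Mul(2, E), Add(8, E))) = Add(-4, Mul(2, E, Add(8, E))))
Mul(Add(Add(-137, -273), Function('U')(-14, X)), Function('x')(-17)) = Mul(Add(Add(-137, -273), Mul(-3, -6)), Add(-4, Mul(2, Pow(-17, 2)), Mul(16, -17))) = Mul(Add(-410, 18), Add(-4, Mul(2, 289), -272)) = Mul(-392, Add(-4, 578, -272)) = Mul(-392, 302) = -118384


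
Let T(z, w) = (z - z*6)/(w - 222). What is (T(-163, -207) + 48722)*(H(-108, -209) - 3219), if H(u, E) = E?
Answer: -71648364044/429 ≈ -1.6701e+8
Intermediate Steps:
T(z, w) = -5*z/(-222 + w) (T(z, w) = (z - 6*z)/(-222 + w) = (-5*z)/(-222 + w) = -5*z/(-222 + w))
(T(-163, -207) + 48722)*(H(-108, -209) - 3219) = (-5*(-163)/(-222 - 207) + 48722)*(-209 - 3219) = (-5*(-163)/(-429) + 48722)*(-3428) = (-5*(-163)*(-1/429) + 48722)*(-3428) = (-815/429 + 48722)*(-3428) = (20900923/429)*(-3428) = -71648364044/429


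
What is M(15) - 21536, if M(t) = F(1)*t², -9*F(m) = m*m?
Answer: -21561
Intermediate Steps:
F(m) = -m²/9 (F(m) = -m*m/9 = -m²/9)
M(t) = -t²/9 (M(t) = (-⅑*1²)*t² = (-⅑*1)*t² = -t²/9)
M(15) - 21536 = -⅑*15² - 21536 = -⅑*225 - 21536 = -25 - 21536 = -21561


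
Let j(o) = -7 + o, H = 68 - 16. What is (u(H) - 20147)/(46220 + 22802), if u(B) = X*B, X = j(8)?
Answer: -20095/69022 ≈ -0.29114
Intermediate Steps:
H = 52
X = 1 (X = -7 + 8 = 1)
u(B) = B (u(B) = 1*B = B)
(u(H) - 20147)/(46220 + 22802) = (52 - 20147)/(46220 + 22802) = -20095/69022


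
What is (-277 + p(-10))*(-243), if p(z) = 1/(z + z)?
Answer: 1346463/20 ≈ 67323.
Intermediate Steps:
p(z) = 1/(2*z)
(-277 + p(-10))*(-243) = (-277 + (½)/(-10))*(-243) = (-277 + (½)*(-⅒))*(-243) = (-277 - 1/20)*(-243) = -5541/20*(-243) = 1346463/20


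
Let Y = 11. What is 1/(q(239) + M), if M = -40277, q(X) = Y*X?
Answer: -1/37648 ≈ -2.6562e-5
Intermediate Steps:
q(X) = 11*X
1/(q(239) + M) = 1/(11*239 - 40277) = 1/(2629 - 40277) = 1/(-37648) = -1/37648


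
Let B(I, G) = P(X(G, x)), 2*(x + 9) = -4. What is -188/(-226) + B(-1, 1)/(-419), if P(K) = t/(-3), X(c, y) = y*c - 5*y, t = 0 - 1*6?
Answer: 39160/47347 ≈ 0.82709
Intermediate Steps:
t = -6 (t = 0 - 6 = -6)
x = -11 (x = -9 + (½)*(-4) = -9 - 2 = -11)
X(c, y) = -5*y + c*y (X(c, y) = c*y - 5*y = -5*y + c*y)
P(K) = 2 (P(K) = -6/(-3) = -6*(-⅓) = 2)
B(I, G) = 2
-188/(-226) + B(-1, 1)/(-419) = -188/(-226) + 2/(-419) = -188*(-1/226) + 2*(-1/419) = 94/113 - 2/419 = 39160/47347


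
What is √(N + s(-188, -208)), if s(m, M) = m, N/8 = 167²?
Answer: 2*√55731 ≈ 472.15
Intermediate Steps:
N = 223112 (N = 8*167² = 8*27889 = 223112)
√(N + s(-188, -208)) = √(223112 - 188) = √222924 = 2*√55731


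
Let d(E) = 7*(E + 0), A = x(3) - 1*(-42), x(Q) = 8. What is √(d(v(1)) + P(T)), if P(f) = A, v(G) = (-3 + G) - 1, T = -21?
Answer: √29 ≈ 5.3852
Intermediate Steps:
v(G) = -4 + G
A = 50 (A = 8 - 1*(-42) = 8 + 42 = 50)
P(f) = 50
d(E) = 7*E
√(d(v(1)) + P(T)) = √(7*(-4 + 1) + 50) = √(7*(-3) + 50) = √(-21 + 50) = √29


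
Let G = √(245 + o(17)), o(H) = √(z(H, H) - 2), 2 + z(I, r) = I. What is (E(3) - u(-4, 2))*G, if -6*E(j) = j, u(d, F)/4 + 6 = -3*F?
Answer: 95*√(245 + √13)/2 ≈ 748.94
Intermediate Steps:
u(d, F) = -24 - 12*F (u(d, F) = -24 + 4*(-3*F) = -24 - 12*F)
z(I, r) = -2 + I
E(j) = -j/6
o(H) = √(-4 + H) (o(H) = √((-2 + H) - 2) = √(-4 + H))
G = √(245 + √13) (G = √(245 + √(-4 + 17)) = √(245 + √13) ≈ 15.767)
(E(3) - u(-4, 2))*G = (-⅙*3 - (-24 - 12*2))*√(245 + √13) = (-½ - (-24 - 24))*√(245 + √13) = (-½ - 1*(-48))*√(245 + √13) = (-½ + 48)*√(245 + √13) = 95*√(245 + √13)/2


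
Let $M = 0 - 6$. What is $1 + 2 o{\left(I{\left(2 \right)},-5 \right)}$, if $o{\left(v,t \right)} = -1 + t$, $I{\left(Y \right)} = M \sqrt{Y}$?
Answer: $-11$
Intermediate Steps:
$M = -6$ ($M = 0 - 6 = -6$)
$I{\left(Y \right)} = - 6 \sqrt{Y}$
$1 + 2 o{\left(I{\left(2 \right)},-5 \right)} = 1 + 2 \left(-1 - 5\right) = 1 + 2 \left(-6\right) = 1 - 12 = -11$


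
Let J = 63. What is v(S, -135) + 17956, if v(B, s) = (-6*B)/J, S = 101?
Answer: 376874/21 ≈ 17946.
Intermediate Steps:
v(B, s) = -2*B/21 (v(B, s) = -6*B/63 = -6*B*(1/63) = -2*B/21)
v(S, -135) + 17956 = -2/21*101 + 17956 = -202/21 + 17956 = 376874/21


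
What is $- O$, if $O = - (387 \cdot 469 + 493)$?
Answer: $181996$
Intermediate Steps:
$O = -181996$ ($O = - (181503 + 493) = \left(-1\right) 181996 = -181996$)
$- O = \left(-1\right) \left(-181996\right) = 181996$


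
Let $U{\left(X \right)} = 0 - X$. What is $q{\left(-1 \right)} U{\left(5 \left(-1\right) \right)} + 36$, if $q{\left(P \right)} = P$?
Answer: $31$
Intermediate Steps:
$U{\left(X \right)} = - X$
$q{\left(-1 \right)} U{\left(5 \left(-1\right) \right)} + 36 = - \left(-1\right) 5 \left(-1\right) + 36 = - \left(-1\right) \left(-5\right) + 36 = \left(-1\right) 5 + 36 = -5 + 36 = 31$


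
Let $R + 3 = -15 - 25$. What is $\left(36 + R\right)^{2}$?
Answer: $49$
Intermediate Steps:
$R = -43$ ($R = -3 - 40 = -43$)
$\left(36 + R\right)^{2} = \left(36 - 43\right)^{2} = \left(-7\right)^{2} = 49$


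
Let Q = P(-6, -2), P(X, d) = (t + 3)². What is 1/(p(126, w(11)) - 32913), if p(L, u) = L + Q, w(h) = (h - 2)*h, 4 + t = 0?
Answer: -1/32786 ≈ -3.0501e-5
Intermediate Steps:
t = -4 (t = -4 + 0 = -4)
P(X, d) = 1 (P(X, d) = (-4 + 3)² = (-1)² = 1)
w(h) = h*(-2 + h) (w(h) = (-2 + h)*h = h*(-2 + h))
Q = 1
p(L, u) = 1 + L (p(L, u) = L + 1 = 1 + L)
1/(p(126, w(11)) - 32913) = 1/((1 + 126) - 32913) = 1/(127 - 32913) = 1/(-32786) = -1/32786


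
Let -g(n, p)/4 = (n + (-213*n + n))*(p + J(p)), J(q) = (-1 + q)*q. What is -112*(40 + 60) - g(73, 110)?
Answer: -745516400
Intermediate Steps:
J(q) = q*(-1 + q)
g(n, p) = 844*n*(p + p*(-1 + p)) (g(n, p) = -4*(n + (-213*n + n))*(p + p*(-1 + p)) = -4*(n - 212*n)*(p + p*(-1 + p)) = -4*(-211*n)*(p + p*(-1 + p)) = -(-844)*n*(p + p*(-1 + p)) = 844*n*(p + p*(-1 + p)))
-112*(40 + 60) - g(73, 110) = -112*(40 + 60) - 844*73*110² = -112*100 - 844*73*12100 = -11200 - 1*745505200 = -11200 - 745505200 = -745516400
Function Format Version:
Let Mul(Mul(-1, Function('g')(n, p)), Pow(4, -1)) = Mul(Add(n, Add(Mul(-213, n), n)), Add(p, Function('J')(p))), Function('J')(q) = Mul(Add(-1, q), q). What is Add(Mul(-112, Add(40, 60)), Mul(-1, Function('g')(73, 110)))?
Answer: -745516400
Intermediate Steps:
Function('J')(q) = Mul(q, Add(-1, q))
Function('g')(n, p) = Mul(844, n, Add(p, Mul(p, Add(-1, p)))) (Function('g')(n, p) = Mul(-4, Mul(Add(n, Add(Mul(-213, n), n)), Add(p, Mul(p, Add(-1, p))))) = Mul(-4, Mul(Add(n, Mul(-212, n)), Add(p, Mul(p, Add(-1, p))))) = Mul(-4, Mul(Mul(-211, n), Add(p, Mul(p, Add(-1, p))))) = Mul(-4, Mul(-211, n, Add(p, Mul(p, Add(-1, p))))) = Mul(844, n, Add(p, Mul(p, Add(-1, p)))))
Add(Mul(-112, Add(40, 60)), Mul(-1, Function('g')(73, 110))) = Add(Mul(-112, Add(40, 60)), Mul(-1, Mul(844, 73, Pow(110, 2)))) = Add(Mul(-112, 100), Mul(-1, Mul(844, 73, 12100))) = Add(-11200, Mul(-1, 745505200)) = Add(-11200, -745505200) = -745516400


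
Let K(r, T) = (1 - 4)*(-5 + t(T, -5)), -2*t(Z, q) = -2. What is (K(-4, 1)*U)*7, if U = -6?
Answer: -504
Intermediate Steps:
t(Z, q) = 1 (t(Z, q) = -½*(-2) = 1)
K(r, T) = 12 (K(r, T) = (1 - 4)*(-5 + 1) = -3*(-4) = 12)
(K(-4, 1)*U)*7 = (12*(-6))*7 = -72*7 = -504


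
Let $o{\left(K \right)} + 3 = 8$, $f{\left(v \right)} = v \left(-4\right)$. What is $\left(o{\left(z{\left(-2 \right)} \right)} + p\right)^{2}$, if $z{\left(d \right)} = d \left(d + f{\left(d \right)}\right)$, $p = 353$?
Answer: $128164$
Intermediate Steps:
$f{\left(v \right)} = - 4 v$
$z{\left(d \right)} = - 3 d^{2}$ ($z{\left(d \right)} = d \left(d - 4 d\right) = d \left(- 3 d\right) = - 3 d^{2}$)
$o{\left(K \right)} = 5$ ($o{\left(K \right)} = -3 + 8 = 5$)
$\left(o{\left(z{\left(-2 \right)} \right)} + p\right)^{2} = \left(5 + 353\right)^{2} = 358^{2} = 128164$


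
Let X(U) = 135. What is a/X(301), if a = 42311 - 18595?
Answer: 23716/135 ≈ 175.67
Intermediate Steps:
a = 23716
a/X(301) = 23716/135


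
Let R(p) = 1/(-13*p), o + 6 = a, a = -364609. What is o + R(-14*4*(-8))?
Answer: -2123517761/5824 ≈ -3.6462e+5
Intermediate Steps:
o = -364615 (o = -6 - 364609 = -364615)
R(p) = -1/(13*p)
o + R(-14*4*(-8)) = -364615 - 1/(13*(-14*4*(-8))) = -364615 - 1/(13*(-7*8*(-8))) = -364615 - 1/(13*((-56*(-8)))) = -364615 - 1/13/448 = -364615 - 1/13*1/448 = -364615 - 1/5824 = -2123517761/5824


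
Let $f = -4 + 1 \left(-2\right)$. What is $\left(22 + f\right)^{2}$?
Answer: $256$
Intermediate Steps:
$f = -6$ ($f = -4 - 2 = -6$)
$\left(22 + f\right)^{2} = \left(22 - 6\right)^{2} = 16^{2} = 256$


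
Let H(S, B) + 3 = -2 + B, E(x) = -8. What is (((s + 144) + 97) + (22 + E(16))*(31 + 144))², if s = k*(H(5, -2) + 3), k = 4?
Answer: 7155625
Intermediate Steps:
H(S, B) = -5 + B (H(S, B) = -3 + (-2 + B) = -5 + B)
s = -16 (s = 4*((-5 - 2) + 3) = 4*(-7 + 3) = 4*(-4) = -16)
(((s + 144) + 97) + (22 + E(16))*(31 + 144))² = (((-16 + 144) + 97) + (22 - 8)*(31 + 144))² = ((128 + 97) + 14*175)² = (225 + 2450)² = 2675² = 7155625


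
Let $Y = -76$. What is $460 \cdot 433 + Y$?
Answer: $199104$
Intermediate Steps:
$460 \cdot 433 + Y = 460 \cdot 433 - 76 = 199180 - 76 = 199104$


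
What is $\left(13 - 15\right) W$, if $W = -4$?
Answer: $8$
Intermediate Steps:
$\left(13 - 15\right) W = \left(13 - 15\right) \left(-4\right) = \left(-2\right) \left(-4\right) = 8$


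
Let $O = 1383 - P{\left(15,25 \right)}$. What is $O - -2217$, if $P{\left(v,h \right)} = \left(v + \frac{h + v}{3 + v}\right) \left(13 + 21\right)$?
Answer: $\frac{27130}{9} \approx 3014.4$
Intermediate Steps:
$P{\left(v,h \right)} = 34 v + \frac{34 \left(h + v\right)}{3 + v}$ ($P{\left(v,h \right)} = \left(v + \frac{h + v}{3 + v}\right) 34 = 34 v + \frac{34 \left(h + v\right)}{3 + v}$)
$O = \frac{7177}{9}$ ($O = 1383 - \frac{34 \left(25 + 15^{2} + 4 \cdot 15\right)}{3 + 15} = 1383 - \frac{34 \left(25 + 225 + 60\right)}{18} = 1383 - 34 \cdot \frac{1}{18} \cdot 310 = 1383 - \frac{5270}{9} = \frac{7177}{9} \approx 797.44$)
$O - -2217 = \frac{7177}{9} - -2217 = \frac{7177}{9} + 2217 = \frac{27130}{9}$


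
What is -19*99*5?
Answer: -9405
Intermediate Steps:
-19*99*5 = -1881*5 = -9405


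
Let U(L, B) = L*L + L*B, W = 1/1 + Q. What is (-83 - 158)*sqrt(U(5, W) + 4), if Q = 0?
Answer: -241*sqrt(34) ≈ -1405.3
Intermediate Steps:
W = 1 (W = 1/1 + 0 = 1 + 0 = 1)
U(L, B) = L**2 + B*L
(-83 - 158)*sqrt(U(5, W) + 4) = (-83 - 158)*sqrt(5*(1 + 5) + 4) = -241*sqrt(5*6 + 4) = -241*sqrt(30 + 4) = -241*sqrt(34)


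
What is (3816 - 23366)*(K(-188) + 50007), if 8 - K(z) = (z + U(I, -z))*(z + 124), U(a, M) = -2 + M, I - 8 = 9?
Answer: -975290850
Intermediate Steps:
I = 17 (I = 8 + 9 = 17)
K(z) = 256 + 2*z (K(z) = 8 - (z + (-2 - z))*(z + 124) = 8 - (-2)*(124 + z) = 8 - (-248 - 2*z) = 8 + (248 + 2*z) = 256 + 2*z)
(3816 - 23366)*(K(-188) + 50007) = (3816 - 23366)*((256 + 2*(-188)) + 50007) = -19550*((256 - 376) + 50007) = -19550*(-120 + 50007) = -19550*49887 = -975290850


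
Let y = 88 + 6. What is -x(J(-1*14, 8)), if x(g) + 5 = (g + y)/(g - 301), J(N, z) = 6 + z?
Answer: 1543/287 ≈ 5.3763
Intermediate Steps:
y = 94
x(g) = -5 + (94 + g)/(-301 + g) (x(g) = -5 + (g + 94)/(g - 301) = -5 + (94 + g)/(-301 + g))
-x(J(-1*14, 8)) = -(1599 - 4*(6 + 8))/(-301 + (6 + 8)) = -(1599 - 4*14)/(-301 + 14) = -(1599 - 56)/(-287) = -(-1)*1543/287 = -1*(-1543/287) = 1543/287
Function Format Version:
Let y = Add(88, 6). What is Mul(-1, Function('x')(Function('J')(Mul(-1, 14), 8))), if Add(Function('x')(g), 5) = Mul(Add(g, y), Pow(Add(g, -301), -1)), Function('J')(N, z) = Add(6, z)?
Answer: Rational(1543, 287) ≈ 5.3763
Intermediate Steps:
y = 94
Function('x')(g) = Add(-5, Mul(Pow(Add(-301, g), -1), Add(94, g))) (Function('x')(g) = Add(-5, Mul(Add(g, 94), Pow(Add(g, -301), -1))) = Add(-5, Mul(Add(94, g), Pow(Add(-301, g), -1))) = Add(-5, Mul(Pow(Add(-301, g), -1), Add(94, g))))
Mul(-1, Function('x')(Function('J')(Mul(-1, 14), 8))) = Mul(-1, Mul(Pow(Add(-301, Add(6, 8)), -1), Add(1599, Mul(-4, Add(6, 8))))) = Mul(-1, Mul(Pow(Add(-301, 14), -1), Add(1599, Mul(-4, 14)))) = Mul(-1, Mul(Pow(-287, -1), Add(1599, -56))) = Mul(-1, Mul(Rational(-1, 287), 1543)) = Mul(-1, Rational(-1543, 287)) = Rational(1543, 287)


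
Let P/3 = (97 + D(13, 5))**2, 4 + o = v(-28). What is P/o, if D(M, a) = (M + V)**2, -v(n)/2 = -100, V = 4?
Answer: 111747/49 ≈ 2280.6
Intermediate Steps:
v(n) = 200 (v(n) = -2*(-100) = 200)
o = 196 (o = -4 + 200 = 196)
D(M, a) = (4 + M)**2 (D(M, a) = (M + 4)**2 = (4 + M)**2)
P = 446988 (P = 3*(97 + (4 + 13)**2)**2 = 3*(97 + 17**2)**2 = 3*(97 + 289)**2 = 3*386**2 = 3*148996 = 446988)
P/o = 446988/196 = 446988*(1/196) = 111747/49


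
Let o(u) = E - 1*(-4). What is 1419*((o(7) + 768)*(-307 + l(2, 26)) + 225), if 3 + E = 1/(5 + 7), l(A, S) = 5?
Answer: -658524317/2 ≈ -3.2926e+8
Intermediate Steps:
E = -35/12 (E = -3 + 1/(5 + 7) = -3 + 1/12 = -35/12 ≈ -2.9167)
o(u) = 13/12 (o(u) = -35/12 - 1*(-4) = -35/12 + 4 = 13/12)
1419*((o(7) + 768)*(-307 + l(2, 26)) + 225) = 1419*((13/12 + 768)*(-307 + 5) + 225) = 1419*((9229/12)*(-302) + 225) = 1419*(-1393579/6 + 225) = 1419*(-1392229/6) = -658524317/2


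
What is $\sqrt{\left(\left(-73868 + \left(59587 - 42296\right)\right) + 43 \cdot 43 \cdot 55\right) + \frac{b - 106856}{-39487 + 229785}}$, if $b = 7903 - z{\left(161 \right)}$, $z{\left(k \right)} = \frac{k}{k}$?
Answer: $\frac{\sqrt{408463534557645}}{95149} \approx 212.41$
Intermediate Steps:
$z{\left(k \right)} = 1$
$b = 7902$ ($b = 7903 - 1 = 7902$)
$\sqrt{\left(\left(-73868 + \left(59587 - 42296\right)\right) + 43 \cdot 43 \cdot 55\right) + \frac{b - 106856}{-39487 + 229785}} = \sqrt{\left(\left(-73868 + \left(59587 - 42296\right)\right) + 43 \cdot 43 \cdot 55\right) + \frac{7902 - 106856}{-39487 + 229785}} = \sqrt{\left(\left(-73868 + \left(59587 - 42296\right)\right) + 1849 \cdot 55\right) - \frac{98954}{190298}} = \sqrt{\left(\left(-73868 + 17291\right) + 101695\right) - \frac{49477}{95149}} = \sqrt{\left(-56577 + 101695\right) - \frac{49477}{95149}} = \sqrt{45118 - \frac{49477}{95149}} = \sqrt{\frac{4292883105}{95149}} = \frac{\sqrt{408463534557645}}{95149}$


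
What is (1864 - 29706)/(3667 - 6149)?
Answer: 13921/1241 ≈ 11.218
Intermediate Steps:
(1864 - 29706)/(3667 - 6149) = -27842/(-2482) = -27842*(-1/2482) = 13921/1241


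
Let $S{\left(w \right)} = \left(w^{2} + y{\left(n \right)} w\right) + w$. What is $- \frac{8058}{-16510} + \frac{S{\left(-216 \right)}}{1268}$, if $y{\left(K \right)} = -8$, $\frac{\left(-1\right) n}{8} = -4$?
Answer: $\frac{100683903}{2616835} \approx 38.475$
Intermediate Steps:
$n = 32$ ($n = \left(-8\right) \left(-4\right) = 32$)
$S{\left(w \right)} = w^{2} - 7 w$ ($S{\left(w \right)} = \left(w^{2} - 8 w\right) + w = w^{2} - 7 w$)
$- \frac{8058}{-16510} + \frac{S{\left(-216 \right)}}{1268} = - \frac{8058}{-16510} + \frac{\left(-216\right) \left(-7 - 216\right)}{1268} = \left(-8058\right) \left(- \frac{1}{16510}\right) + \left(-216\right) \left(-223\right) \frac{1}{1268} = \frac{4029}{8255} + 48168 \cdot \frac{1}{1268} = \frac{4029}{8255} + \frac{12042}{317} = \frac{100683903}{2616835}$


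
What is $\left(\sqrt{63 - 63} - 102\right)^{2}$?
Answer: $10404$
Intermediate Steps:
$\left(\sqrt{63 - 63} - 102\right)^{2} = \left(\sqrt{0} - 102\right)^{2} = \left(0 - 102\right)^{2} = \left(-102\right)^{2} = 10404$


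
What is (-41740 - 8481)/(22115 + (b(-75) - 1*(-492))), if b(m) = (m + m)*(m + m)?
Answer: -50221/45107 ≈ -1.1134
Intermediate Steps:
b(m) = 4*m² (b(m) = (2*m)*(2*m) = 4*m²)
(-41740 - 8481)/(22115 + (b(-75) - 1*(-492))) = (-41740 - 8481)/(22115 + (4*(-75)² - 1*(-492))) = -50221/(22115 + (4*5625 + 492)) = -50221/(22115 + (22500 + 492)) = -50221/(22115 + 22992) = -50221/45107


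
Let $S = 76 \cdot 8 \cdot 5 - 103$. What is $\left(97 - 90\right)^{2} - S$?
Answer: $-2888$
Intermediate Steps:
$S = 2937$ ($S = 76 \cdot 40 - 103 = 3040 - 103 = 2937$)
$\left(97 - 90\right)^{2} - S = \left(97 - 90\right)^{2} - 2937 = 7^{2} - 2937 = 49 - 2937 = -2888$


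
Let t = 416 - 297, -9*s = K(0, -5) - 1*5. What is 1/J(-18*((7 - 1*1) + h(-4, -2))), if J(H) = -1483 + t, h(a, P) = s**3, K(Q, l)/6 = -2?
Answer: -1/1364 ≈ -0.00073314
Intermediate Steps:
K(Q, l) = -12 (K(Q, l) = 6*(-2) = -12)
s = 17/9 (s = -(-12 - 1*5)/9 = -(-12 - 5)/9 = -1/9*(-17) = 17/9 ≈ 1.8889)
t = 119
h(a, P) = 4913/729 (h(a, P) = (17/9)**3 = 4913/729)
J(H) = -1364 (J(H) = -1483 + 119 = -1364)
1/J(-18*((7 - 1*1) + h(-4, -2))) = 1/(-1364) = -1/1364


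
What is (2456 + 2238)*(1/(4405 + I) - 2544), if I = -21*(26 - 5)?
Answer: -23668122005/1982 ≈ -1.1942e+7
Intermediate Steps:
I = -441 (I = -21*21 = -441)
(2456 + 2238)*(1/(4405 + I) - 2544) = (2456 + 2238)*(1/(4405 - 441) - 2544) = 4694*(1/3964 - 2544) = 4694*(-10084415/3964) = -23668122005/1982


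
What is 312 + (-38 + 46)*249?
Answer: 2304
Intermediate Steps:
312 + (-38 + 46)*249 = 312 + 8*249 = 312 + 1992 = 2304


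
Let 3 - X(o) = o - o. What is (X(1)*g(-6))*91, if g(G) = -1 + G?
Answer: -1911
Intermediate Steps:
X(o) = 3 (X(o) = 3 - (o - o) = 3 - 1*0 = 3 + 0 = 3)
(X(1)*g(-6))*91 = (3*(-1 - 6))*91 = (3*(-7))*91 = -21*91 = -1911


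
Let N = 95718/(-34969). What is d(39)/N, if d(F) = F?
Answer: -454597/31906 ≈ -14.248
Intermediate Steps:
N = -95718/34969 (N = 95718*(-1/34969) = -95718/34969 ≈ -2.7372)
d(39)/N = 39/(-95718/34969) = 39*(-34969/95718) = -454597/31906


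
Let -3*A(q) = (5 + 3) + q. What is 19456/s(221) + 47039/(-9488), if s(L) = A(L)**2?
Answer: -805385447/497560208 ≈ -1.6187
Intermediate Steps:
A(q) = -8/3 - q/3 (A(q) = -((5 + 3) + q)/3 = -(8 + q)/3 = -8/3 - q/3)
s(L) = (-8/3 - L/3)**2
19456/s(221) + 47039/(-9488) = 19456/(((8 + 221)**2/9)) + 47039/(-9488) = 19456/(((1/9)*229**2)) + 47039*(-1/9488) = 19456/(((1/9)*52441)) - 47039/9488 = 19456/(52441/9) - 47039/9488 = 19456*(9/52441) - 47039/9488 = 175104/52441 - 47039/9488 = -805385447/497560208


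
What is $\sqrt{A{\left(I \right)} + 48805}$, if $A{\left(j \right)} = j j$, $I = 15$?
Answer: $\sqrt{49030} \approx 221.43$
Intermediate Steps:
$A{\left(j \right)} = j^{2}$
$\sqrt{A{\left(I \right)} + 48805} = \sqrt{15^{2} + 48805} = \sqrt{225 + 48805} = \sqrt{49030}$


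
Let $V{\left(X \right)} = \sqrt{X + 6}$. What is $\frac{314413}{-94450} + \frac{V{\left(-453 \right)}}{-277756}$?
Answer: $- \frac{314413}{94450} - \frac{i \sqrt{447}}{277756} \approx -3.3289 - 7.6119 \cdot 10^{-5} i$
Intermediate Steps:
$V{\left(X \right)} = \sqrt{6 + X}$
$\frac{314413}{-94450} + \frac{V{\left(-453 \right)}}{-277756} = \frac{314413}{-94450} + \frac{\sqrt{6 - 453}}{-277756} = 314413 \left(- \frac{1}{94450}\right) + \sqrt{-447} \left(- \frac{1}{277756}\right) = - \frac{314413}{94450} + i \sqrt{447} \left(- \frac{1}{277756}\right) = - \frac{314413}{94450} - \frac{i \sqrt{447}}{277756}$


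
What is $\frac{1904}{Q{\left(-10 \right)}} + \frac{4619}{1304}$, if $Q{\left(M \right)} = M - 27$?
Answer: $- \frac{2311913}{48248} \approx -47.917$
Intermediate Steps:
$Q{\left(M \right)} = -27 + M$
$\frac{1904}{Q{\left(-10 \right)}} + \frac{4619}{1304} = \frac{1904}{-27 - 10} + \frac{4619}{1304} = \frac{1904}{-37} + 4619 \cdot \frac{1}{1304} = 1904 \left(- \frac{1}{37}\right) + \frac{4619}{1304} = - \frac{1904}{37} + \frac{4619}{1304} = - \frac{2311913}{48248}$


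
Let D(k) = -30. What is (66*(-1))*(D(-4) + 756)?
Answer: -47916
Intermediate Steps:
(66*(-1))*(D(-4) + 756) = (66*(-1))*(-30 + 756) = -66*726 = -47916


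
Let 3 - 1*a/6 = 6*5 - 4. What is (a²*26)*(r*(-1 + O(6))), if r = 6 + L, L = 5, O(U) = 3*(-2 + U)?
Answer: 59912424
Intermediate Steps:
O(U) = -6 + 3*U
a = -138 (a = 18 - 6*(6*5 - 4) = 18 - 6*(30 - 4) = 18 - 6*26 = 18 - 156 = -138)
r = 11 (r = 6 + 5 = 11)
(a²*26)*(r*(-1 + O(6))) = ((-138)²*26)*(11*(-1 + (-6 + 3*6))) = (19044*26)*(11*(-1 + (-6 + 18))) = 495144*(11*(-1 + 12)) = 495144*(11*11) = 495144*121 = 59912424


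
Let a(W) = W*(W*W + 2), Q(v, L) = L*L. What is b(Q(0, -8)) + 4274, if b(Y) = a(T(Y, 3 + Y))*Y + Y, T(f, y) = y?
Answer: 19261746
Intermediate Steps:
Q(v, L) = L²
a(W) = W*(2 + W²) (a(W) = W*(W² + 2) = W*(2 + W²))
b(Y) = Y + Y*(2 + (3 + Y)²)*(3 + Y) (b(Y) = ((3 + Y)*(2 + (3 + Y)²))*Y + Y = ((2 + (3 + Y)²)*(3 + Y))*Y + Y = Y*(2 + (3 + Y)²)*(3 + Y) + Y = Y + Y*(2 + (3 + Y)²)*(3 + Y))
b(Q(0, -8)) + 4274 = (-8)²*(1 + (2 + (3 + (-8)²)²)*(3 + (-8)²)) + 4274 = 64*(1 + (2 + (3 + 64)²)*(3 + 64)) + 4274 = 64*(1 + (2 + 67²)*67) + 4274 = 64*(1 + (2 + 4489)*67) + 4274 = 64*(1 + 4491*67) + 4274 = 64*(1 + 300897) + 4274 = 64*300898 + 4274 = 19257472 + 4274 = 19261746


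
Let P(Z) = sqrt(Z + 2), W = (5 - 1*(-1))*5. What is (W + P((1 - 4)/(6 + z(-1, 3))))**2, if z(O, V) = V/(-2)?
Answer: 2704/3 + 40*sqrt(3) ≈ 970.62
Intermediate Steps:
z(O, V) = -V/2 (z(O, V) = V*(-1/2) = -V/2)
W = 30 (W = (5 + 1)*5 = 6*5 = 30)
P(Z) = sqrt(2 + Z)
(W + P((1 - 4)/(6 + z(-1, 3))))**2 = (30 + sqrt(2 + (1 - 4)/(6 - 1/2*3)))**2 = (30 + sqrt(2 - 3/(6 - 3/2)))**2 = (30 + sqrt(2 - 3/9/2))**2 = (30 + sqrt(2 - 3*2/9))**2 = (30 + sqrt(2 - 2/3))**2 = (30 + sqrt(4/3))**2 = (30 + 2*sqrt(3)/3)**2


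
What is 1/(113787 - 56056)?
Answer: 1/57731 ≈ 1.7322e-5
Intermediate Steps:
1/(113787 - 56056) = 1/57731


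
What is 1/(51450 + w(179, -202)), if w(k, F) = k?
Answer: 1/51629 ≈ 1.9369e-5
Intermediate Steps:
1/(51450 + w(179, -202)) = 1/(51450 + 179) = 1/51629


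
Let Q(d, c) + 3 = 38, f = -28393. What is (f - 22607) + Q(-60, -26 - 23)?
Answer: -50965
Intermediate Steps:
Q(d, c) = 35 (Q(d, c) = -3 + 38 = 35)
(f - 22607) + Q(-60, -26 - 23) = (-28393 - 22607) + 35 = -51000 + 35 = -50965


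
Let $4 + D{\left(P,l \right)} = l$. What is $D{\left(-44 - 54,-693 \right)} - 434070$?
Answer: $-434767$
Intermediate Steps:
$D{\left(P,l \right)} = -4 + l$
$D{\left(-44 - 54,-693 \right)} - 434070 = \left(-4 - 693\right) - 434070 = -697 - 434070 = -434767$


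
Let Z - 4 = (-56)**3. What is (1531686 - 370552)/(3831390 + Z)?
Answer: 580567/1827889 ≈ 0.31762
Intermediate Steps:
Z = -175612 (Z = 4 + (-56)**3 = 4 - 175616 = -175612)
(1531686 - 370552)/(3831390 + Z) = (1531686 - 370552)/(3831390 - 175612) = 1161134/3655778 = 1161134*(1/3655778) = 580567/1827889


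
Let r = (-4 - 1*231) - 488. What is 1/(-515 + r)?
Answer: -1/1238 ≈ -0.00080775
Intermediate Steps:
r = -723 (r = (-4 - 231) - 488 = -235 - 488 = -723)
1/(-515 + r) = 1/(-515 - 723) = 1/(-1238) = -1/1238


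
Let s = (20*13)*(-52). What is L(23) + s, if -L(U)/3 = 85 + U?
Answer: -13844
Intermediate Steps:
L(U) = -255 - 3*U (L(U) = -3*(85 + U) = -255 - 3*U)
s = -13520 (s = 260*(-52) = -13520)
L(23) + s = (-255 - 3*23) - 13520 = (-255 - 69) - 13520 = -324 - 13520 = -13844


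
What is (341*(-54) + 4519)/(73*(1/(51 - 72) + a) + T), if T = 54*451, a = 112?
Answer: -291795/683057 ≈ -0.42719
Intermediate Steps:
T = 24354
(341*(-54) + 4519)/(73*(1/(51 - 72) + a) + T) = (341*(-54) + 4519)/(73*(1/(51 - 72) + 112) + 24354) = (-18414 + 4519)/(73*(1/(-21) + 112) + 24354) = -13895/(73*(-1/21 + 112) + 24354) = -13895/(73*(2351/21) + 24354) = -13895/(171623/21 + 24354) = -13895/683057/21 = -13895*21/683057 = -291795/683057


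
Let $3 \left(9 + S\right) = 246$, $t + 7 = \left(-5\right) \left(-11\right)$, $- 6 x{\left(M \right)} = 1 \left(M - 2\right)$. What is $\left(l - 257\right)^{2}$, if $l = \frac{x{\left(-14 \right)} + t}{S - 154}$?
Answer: $\frac{3919135609}{59049} \approx 66371.0$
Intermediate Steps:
$x{\left(M \right)} = \frac{1}{3} - \frac{M}{6}$ ($x{\left(M \right)} = - \frac{1 \left(M - 2\right)}{6} = - \frac{1 \left(-2 + M\right)}{6} = - \frac{-2 + M}{6} = \frac{1}{3} - \frac{M}{6}$)
$t = 48$ ($t = -7 - -55 = -7 + 55 = 48$)
$S = 73$ ($S = -9 + \frac{1}{3} \cdot 246 = -9 + 82 = 73$)
$l = - \frac{152}{243}$ ($l = \frac{\left(\frac{1}{3} - - \frac{7}{3}\right) + 48}{73 - 154} = \frac{\left(\frac{1}{3} + \frac{7}{3}\right) + 48}{-81} = \left(\frac{8}{3} + 48\right) \left(- \frac{1}{81}\right) = \frac{152}{3} \left(- \frac{1}{81}\right) = - \frac{152}{243} \approx -0.62551$)
$\left(l - 257\right)^{2} = \left(- \frac{152}{243} - 257\right)^{2} = \left(- \frac{62603}{243}\right)^{2} = \frac{3919135609}{59049}$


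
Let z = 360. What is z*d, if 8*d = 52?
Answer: 2340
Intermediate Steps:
d = 13/2 (d = (⅛)*52 = 13/2 ≈ 6.5000)
z*d = 360*(13/2) = 2340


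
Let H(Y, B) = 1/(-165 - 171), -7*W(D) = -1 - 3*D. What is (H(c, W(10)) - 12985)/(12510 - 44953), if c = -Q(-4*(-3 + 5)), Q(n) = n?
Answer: 4362961/10900848 ≈ 0.40024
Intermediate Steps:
c = 8 (c = -(-4)*(-3 + 5) = -(-4)*2 = -1*(-8) = 8)
W(D) = ⅐ + 3*D/7 (W(D) = -(-1 - 3*D)/7 = ⅐ + 3*D/7)
H(Y, B) = -1/336 (H(Y, B) = 1/(-336) = -1/336)
(H(c, W(10)) - 12985)/(12510 - 44953) = (-1/336 - 12985)/(12510 - 44953) = -4362961/336/(-32443) = -4362961/336*(-1/32443) = 4362961/10900848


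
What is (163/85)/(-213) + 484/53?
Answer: 8754181/959565 ≈ 9.1231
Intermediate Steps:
(163/85)/(-213) + 484/53 = (163*(1/85))*(-1/213) + 484*(1/53) = (163/85)*(-1/213) + 484/53 = -163/18105 + 484/53 = 8754181/959565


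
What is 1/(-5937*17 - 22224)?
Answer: -1/123153 ≈ -8.1200e-6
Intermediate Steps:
1/(-5937*17 - 22224) = 1/(-100929 - 22224) = 1/(-123153) = -1/123153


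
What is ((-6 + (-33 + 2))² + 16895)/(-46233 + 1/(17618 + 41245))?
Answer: -537536916/1360706539 ≈ -0.39504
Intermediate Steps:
((-6 + (-33 + 2))² + 16895)/(-46233 + 1/(17618 + 41245)) = ((-6 - 31)² + 16895)/(-46233 + 1/58863) = ((-37)² + 16895)/(-46233 + 1/58863) = (1369 + 16895)/(-2721413078/58863) = 18264*(-58863/2721413078) = -537536916/1360706539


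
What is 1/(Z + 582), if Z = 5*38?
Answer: 1/772 ≈ 0.0012953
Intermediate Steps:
Z = 190
1/(Z + 582) = 1/(190 + 582) = 1/772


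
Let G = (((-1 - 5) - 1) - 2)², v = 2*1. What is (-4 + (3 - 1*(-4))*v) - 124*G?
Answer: -10034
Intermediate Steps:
v = 2
G = 81 (G = ((-6 - 1) - 2)² = (-7 - 2)² = (-9)² = 81)
(-4 + (3 - 1*(-4))*v) - 124*G = (-4 + (3 - 1*(-4))*2) - 124*81 = (-4 + (3 + 4)*2) - 10044 = (-4 + 7*2) - 10044 = (-4 + 14) - 10044 = 10 - 10044 = -10034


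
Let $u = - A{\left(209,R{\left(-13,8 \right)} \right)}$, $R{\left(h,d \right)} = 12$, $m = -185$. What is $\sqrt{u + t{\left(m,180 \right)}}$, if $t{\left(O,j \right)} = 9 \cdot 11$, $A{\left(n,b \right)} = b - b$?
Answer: $3 \sqrt{11} \approx 9.9499$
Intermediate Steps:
$A{\left(n,b \right)} = 0$
$t{\left(O,j \right)} = 99$
$u = 0$ ($u = \left(-1\right) 0 = 0$)
$\sqrt{u + t{\left(m,180 \right)}} = \sqrt{0 + 99} = \sqrt{99} = 3 \sqrt{11}$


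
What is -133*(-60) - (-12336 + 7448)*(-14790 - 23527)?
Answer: -187285516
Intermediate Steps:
-133*(-60) - (-12336 + 7448)*(-14790 - 23527) = 7980 - (-4888)*(-38317) = 7980 - 1*187293496 = 7980 - 187293496 = -187285516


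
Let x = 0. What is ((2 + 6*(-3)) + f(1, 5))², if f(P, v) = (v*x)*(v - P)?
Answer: 256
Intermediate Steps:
f(P, v) = 0 (f(P, v) = (v*0)*(v - P) = 0*(v - P) = 0)
((2 + 6*(-3)) + f(1, 5))² = ((2 + 6*(-3)) + 0)² = ((2 - 18) + 0)² = (-16 + 0)² = (-16)² = 256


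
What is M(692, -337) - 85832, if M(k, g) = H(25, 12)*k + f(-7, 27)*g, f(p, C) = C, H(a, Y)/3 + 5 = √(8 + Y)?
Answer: -105311 + 4152*√5 ≈ -96027.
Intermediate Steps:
H(a, Y) = -15 + 3*√(8 + Y)
M(k, g) = 27*g + k*(-15 + 6*√5) (M(k, g) = (-15 + 3*√(8 + 12))*k + 27*g = (-15 + 3*√20)*k + 27*g = (-15 + 3*(2*√5))*k + 27*g = (-15 + 6*√5)*k + 27*g = k*(-15 + 6*√5) + 27*g = 27*g + k*(-15 + 6*√5))
M(692, -337) - 85832 = (27*(-337) - 3*692*(5 - 2*√5)) - 85832 = (-9099 + (-10380 + 4152*√5)) - 85832 = (-19479 + 4152*√5) - 85832 = -105311 + 4152*√5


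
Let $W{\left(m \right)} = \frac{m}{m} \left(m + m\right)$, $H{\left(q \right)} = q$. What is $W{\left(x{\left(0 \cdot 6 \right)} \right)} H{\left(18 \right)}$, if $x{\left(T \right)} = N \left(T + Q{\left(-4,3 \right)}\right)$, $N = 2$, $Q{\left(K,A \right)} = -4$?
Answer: $-288$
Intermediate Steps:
$x{\left(T \right)} = -8 + 2 T$ ($x{\left(T \right)} = 2 \left(T - 4\right) = 2 \left(-4 + T\right) = -8 + 2 T$)
$W{\left(m \right)} = 2 m$ ($W{\left(m \right)} = 1 \cdot 2 m = 2 m$)
$W{\left(x{\left(0 \cdot 6 \right)} \right)} H{\left(18 \right)} = 2 \left(-8 + 2 \cdot 0 \cdot 6\right) 18 = 2 \left(-8 + 2 \cdot 0\right) 18 = 2 \left(-8 + 0\right) 18 = 2 \left(-8\right) 18 = \left(-16\right) 18 = -288$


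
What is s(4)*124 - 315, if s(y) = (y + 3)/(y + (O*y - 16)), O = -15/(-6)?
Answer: -749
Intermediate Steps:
O = 5/2 (O = -15*(-1/6) = 5/2 ≈ 2.5000)
s(y) = (3 + y)/(-16 + 7*y/2) (s(y) = (y + 3)/(y + (5*y/2 - 16)) = (3 + y)/(y + (-16 + 5*y/2)) = (3 + y)/(-16 + 7*y/2))
s(4)*124 - 315 = (2*(3 + 4)/(-32 + 7*4))*124 - 315 = (2*7/(-32 + 28))*124 - 315 = (2*7/(-4))*124 - 315 = (2*(-1/4)*7)*124 - 315 = -7/2*124 - 315 = -434 - 315 = -749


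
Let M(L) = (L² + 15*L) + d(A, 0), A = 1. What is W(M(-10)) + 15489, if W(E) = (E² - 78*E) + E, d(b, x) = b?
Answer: 21663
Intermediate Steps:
M(L) = 1 + L² + 15*L (M(L) = (L² + 15*L) + 1 = 1 + L² + 15*L)
W(E) = E² - 77*E
W(M(-10)) + 15489 = (1 + (-10)² + 15*(-10))*(-77 + (1 + (-10)² + 15*(-10))) + 15489 = (1 + 100 - 150)*(-77 + (1 + 100 - 150)) + 15489 = -49*(-77 - 49) + 15489 = -49*(-126) + 15489 = 6174 + 15489 = 21663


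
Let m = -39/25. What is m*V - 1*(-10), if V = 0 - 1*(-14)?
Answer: -296/25 ≈ -11.840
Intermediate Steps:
V = 14 (V = 0 + 14 = 14)
m = -39/25 (m = -39*1/25 = -39/25 ≈ -1.5600)
m*V - 1*(-10) = -39/25*14 - 1*(-10) = -546/25 + 10 = -296/25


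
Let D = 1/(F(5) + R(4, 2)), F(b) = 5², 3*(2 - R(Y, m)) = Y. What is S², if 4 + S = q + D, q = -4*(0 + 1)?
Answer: 375769/5929 ≈ 63.378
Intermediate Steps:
R(Y, m) = 2 - Y/3
F(b) = 25
q = -4 (q = -4*1 = -4)
D = 3/77 (D = 1/(25 + (2 - ⅓*4)) = 1/(25 + (2 - 4/3)) = 1/(25 + ⅔) = 1/(77/3) = 3/77 ≈ 0.038961)
S = -613/77 (S = -4 + (-4 + 3/77) = -4 - 305/77 = -613/77 ≈ -7.9610)
S² = (-613/77)² = 375769/5929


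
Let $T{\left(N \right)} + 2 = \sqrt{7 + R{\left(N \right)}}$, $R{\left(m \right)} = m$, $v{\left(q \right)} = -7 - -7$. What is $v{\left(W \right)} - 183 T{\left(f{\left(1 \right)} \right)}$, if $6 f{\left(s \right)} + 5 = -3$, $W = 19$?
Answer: $366 - 61 \sqrt{51} \approx -69.627$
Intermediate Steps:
$v{\left(q \right)} = 0$ ($v{\left(q \right)} = -7 + 7 = 0$)
$f{\left(s \right)} = - \frac{4}{3}$ ($f{\left(s \right)} = - \frac{5}{6} + \frac{1}{6} \left(-3\right) = - \frac{5}{6} - \frac{1}{2} = - \frac{4}{3}$)
$T{\left(N \right)} = -2 + \sqrt{7 + N}$
$v{\left(W \right)} - 183 T{\left(f{\left(1 \right)} \right)} = 0 - 183 \left(-2 + \sqrt{7 - \frac{4}{3}}\right) = 0 - 183 \left(-2 + \sqrt{\frac{17}{3}}\right) = 0 - 183 \left(-2 + \frac{\sqrt{51}}{3}\right) = 0 + \left(366 - 61 \sqrt{51}\right) = 366 - 61 \sqrt{51}$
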